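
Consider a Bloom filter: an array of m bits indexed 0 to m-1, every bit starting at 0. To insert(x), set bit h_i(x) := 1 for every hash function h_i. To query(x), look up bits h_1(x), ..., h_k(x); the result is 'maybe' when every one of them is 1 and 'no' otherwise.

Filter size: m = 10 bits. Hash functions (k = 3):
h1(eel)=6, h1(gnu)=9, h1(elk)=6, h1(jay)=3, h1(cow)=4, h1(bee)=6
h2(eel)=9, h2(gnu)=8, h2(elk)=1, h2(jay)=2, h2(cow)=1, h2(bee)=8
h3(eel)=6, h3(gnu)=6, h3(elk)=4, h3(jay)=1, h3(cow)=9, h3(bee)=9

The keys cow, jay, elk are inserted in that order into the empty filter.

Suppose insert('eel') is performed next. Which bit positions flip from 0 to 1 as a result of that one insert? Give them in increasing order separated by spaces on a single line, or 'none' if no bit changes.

Start: bits=0000000000
After insert 'cow': sets bits 1 4 9 -> bits=0100100001
After insert 'jay': sets bits 1 2 3 -> bits=0111100001
After insert 'elk': sets bits 1 4 6 -> bits=0111101001
insert 'eel' would touch bits 6 9; currently bit6=1, bit9=1
Bits that are 0 among those (would change 0->1): none

Answer: none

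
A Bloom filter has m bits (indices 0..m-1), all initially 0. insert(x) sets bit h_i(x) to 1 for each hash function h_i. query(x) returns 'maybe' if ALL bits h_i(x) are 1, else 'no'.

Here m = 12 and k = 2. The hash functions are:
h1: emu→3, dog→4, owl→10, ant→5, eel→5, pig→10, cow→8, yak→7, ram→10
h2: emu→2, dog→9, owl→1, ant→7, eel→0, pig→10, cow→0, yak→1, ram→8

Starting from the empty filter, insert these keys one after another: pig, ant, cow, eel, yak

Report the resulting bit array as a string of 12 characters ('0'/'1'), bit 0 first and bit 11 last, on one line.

Answer: 110001011010

Derivation:
Start: bits=000000000000
After insert 'pig': sets bits 10 -> bits=000000000010
After insert 'ant': sets bits 5 7 -> bits=000001010010
After insert 'cow': sets bits 0 8 -> bits=100001011010
After insert 'eel': sets bits 0 5 -> bits=100001011010
After insert 'yak': sets bits 1 7 -> bits=110001011010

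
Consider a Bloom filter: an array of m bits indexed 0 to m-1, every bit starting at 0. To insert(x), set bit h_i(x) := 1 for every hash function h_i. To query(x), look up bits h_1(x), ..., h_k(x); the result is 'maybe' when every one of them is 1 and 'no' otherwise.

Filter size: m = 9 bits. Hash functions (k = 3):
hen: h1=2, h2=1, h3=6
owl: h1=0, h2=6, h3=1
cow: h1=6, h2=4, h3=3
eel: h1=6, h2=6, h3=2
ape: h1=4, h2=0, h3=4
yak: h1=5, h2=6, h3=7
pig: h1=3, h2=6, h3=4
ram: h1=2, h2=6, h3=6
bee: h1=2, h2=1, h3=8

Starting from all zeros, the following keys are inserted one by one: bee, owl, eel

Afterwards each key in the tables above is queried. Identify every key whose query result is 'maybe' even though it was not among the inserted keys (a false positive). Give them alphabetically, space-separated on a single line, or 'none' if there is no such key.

Start: bits=000000000
After insert 'bee': sets bits 1 2 8 -> bits=011000001
After insert 'owl': sets bits 0 1 6 -> bits=111000101
After insert 'eel': sets bits 2 6 -> bits=111000101
Not inserted: ape cow hen pig ram yak — query each against bits=111000101:
query ape: checks bit0=1, bit4=0 (has a 0) -> no => not a false positive
query cow: checks bit3=0, bit4=0, bit6=1 (has a 0) -> no => not a false positive
query hen: checks bit1=1, bit2=1, bit6=1 (all 1) -> maybe => FALSE POSITIVE
query pig: checks bit3=0, bit4=0, bit6=1 (has a 0) -> no => not a false positive
query ram: checks bit2=1, bit6=1 (all 1) -> maybe => FALSE POSITIVE
query yak: checks bit5=0, bit6=1, bit7=0 (has a 0) -> no => not a false positive
False positives (alphabetical): hen ram

Answer: hen ram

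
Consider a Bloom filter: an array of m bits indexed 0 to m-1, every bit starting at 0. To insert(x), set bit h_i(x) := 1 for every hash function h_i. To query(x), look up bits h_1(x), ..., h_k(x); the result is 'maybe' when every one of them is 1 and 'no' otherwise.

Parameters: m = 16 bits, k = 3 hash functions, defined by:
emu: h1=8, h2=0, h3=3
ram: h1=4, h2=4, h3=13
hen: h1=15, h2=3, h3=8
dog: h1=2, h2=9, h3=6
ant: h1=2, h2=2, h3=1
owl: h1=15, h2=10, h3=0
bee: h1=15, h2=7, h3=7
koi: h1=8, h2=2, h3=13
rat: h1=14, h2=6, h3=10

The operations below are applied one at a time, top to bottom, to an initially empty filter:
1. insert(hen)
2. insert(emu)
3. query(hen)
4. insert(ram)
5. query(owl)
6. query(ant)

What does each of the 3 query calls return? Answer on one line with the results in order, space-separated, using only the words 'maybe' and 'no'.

Start: bits=0000000000000000
Op 1: insert hen -> sets bits 3 8 15 -> bits=0001000010000001
Op 2: insert emu -> sets bits 0 3 8 -> bits=1001000010000001
Op 3: query hen -> checks bit3=1, bit8=1, bit15=1 (all 1) -> maybe
Op 4: insert ram -> sets bits 4 13 -> bits=1001100010000101
Op 5: query owl -> checks bit0=1, bit10=0, bit15=1 (has a 0) -> no
Op 6: query ant -> checks bit1=0, bit2=0 (has a 0) -> no
Query results in order: maybe no no

Answer: maybe no no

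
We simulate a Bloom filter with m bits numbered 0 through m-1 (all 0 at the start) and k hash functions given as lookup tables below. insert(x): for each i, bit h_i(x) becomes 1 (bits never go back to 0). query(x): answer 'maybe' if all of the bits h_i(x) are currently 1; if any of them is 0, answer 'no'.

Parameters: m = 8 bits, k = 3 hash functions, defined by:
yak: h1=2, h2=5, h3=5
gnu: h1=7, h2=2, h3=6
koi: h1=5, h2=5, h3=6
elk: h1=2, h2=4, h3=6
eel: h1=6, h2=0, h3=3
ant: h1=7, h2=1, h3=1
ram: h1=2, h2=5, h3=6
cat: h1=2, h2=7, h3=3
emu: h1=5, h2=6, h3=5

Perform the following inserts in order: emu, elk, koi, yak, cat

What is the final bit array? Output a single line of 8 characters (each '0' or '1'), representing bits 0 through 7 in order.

Start: bits=00000000
After insert 'emu': sets bits 5 6 -> bits=00000110
After insert 'elk': sets bits 2 4 6 -> bits=00101110
After insert 'koi': sets bits 5 6 -> bits=00101110
After insert 'yak': sets bits 2 5 -> bits=00101110
After insert 'cat': sets bits 2 3 7 -> bits=00111111

Answer: 00111111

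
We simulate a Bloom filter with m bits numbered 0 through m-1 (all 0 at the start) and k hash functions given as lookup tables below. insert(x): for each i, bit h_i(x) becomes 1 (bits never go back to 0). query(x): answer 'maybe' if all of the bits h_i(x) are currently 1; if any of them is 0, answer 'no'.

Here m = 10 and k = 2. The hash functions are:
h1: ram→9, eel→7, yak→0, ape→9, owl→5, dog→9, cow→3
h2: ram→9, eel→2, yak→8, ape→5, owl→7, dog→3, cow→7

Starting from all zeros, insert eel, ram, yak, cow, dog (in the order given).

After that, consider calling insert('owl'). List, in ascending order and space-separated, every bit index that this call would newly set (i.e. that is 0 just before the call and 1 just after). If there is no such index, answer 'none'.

Start: bits=0000000000
After insert 'eel': sets bits 2 7 -> bits=0010000100
After insert 'ram': sets bits 9 -> bits=0010000101
After insert 'yak': sets bits 0 8 -> bits=1010000111
After insert 'cow': sets bits 3 7 -> bits=1011000111
After insert 'dog': sets bits 3 9 -> bits=1011000111
insert 'owl' would touch bits 5 7; currently bit5=0, bit7=1
Bits that are 0 among those (would change 0->1): 5

Answer: 5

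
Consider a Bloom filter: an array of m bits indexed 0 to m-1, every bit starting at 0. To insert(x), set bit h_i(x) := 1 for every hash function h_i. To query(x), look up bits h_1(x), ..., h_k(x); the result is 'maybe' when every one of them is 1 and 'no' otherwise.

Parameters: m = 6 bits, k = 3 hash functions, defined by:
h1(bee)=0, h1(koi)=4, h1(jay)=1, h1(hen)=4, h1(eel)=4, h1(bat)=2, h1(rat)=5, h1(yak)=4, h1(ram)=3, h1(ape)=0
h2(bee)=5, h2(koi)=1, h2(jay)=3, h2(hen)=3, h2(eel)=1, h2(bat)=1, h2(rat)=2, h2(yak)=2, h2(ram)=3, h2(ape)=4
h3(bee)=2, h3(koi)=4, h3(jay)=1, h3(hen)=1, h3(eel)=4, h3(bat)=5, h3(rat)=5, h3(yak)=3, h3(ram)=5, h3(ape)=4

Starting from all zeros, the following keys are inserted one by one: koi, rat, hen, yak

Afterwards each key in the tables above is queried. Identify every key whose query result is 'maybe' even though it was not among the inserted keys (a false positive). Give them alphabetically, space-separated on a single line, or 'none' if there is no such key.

Start: bits=000000
After insert 'koi': sets bits 1 4 -> bits=010010
After insert 'rat': sets bits 2 5 -> bits=011011
After insert 'hen': sets bits 1 3 4 -> bits=011111
After insert 'yak': sets bits 2 3 4 -> bits=011111
Not inserted: ape bat bee eel jay ram — query each against bits=011111:
query ape: checks bit0=0, bit4=1 (has a 0) -> no => not a false positive
query bat: checks bit1=1, bit2=1, bit5=1 (all 1) -> maybe => FALSE POSITIVE
query bee: checks bit0=0, bit2=1, bit5=1 (has a 0) -> no => not a false positive
query eel: checks bit1=1, bit4=1 (all 1) -> maybe => FALSE POSITIVE
query jay: checks bit1=1, bit3=1 (all 1) -> maybe => FALSE POSITIVE
query ram: checks bit3=1, bit5=1 (all 1) -> maybe => FALSE POSITIVE
False positives (alphabetical): bat eel jay ram

Answer: bat eel jay ram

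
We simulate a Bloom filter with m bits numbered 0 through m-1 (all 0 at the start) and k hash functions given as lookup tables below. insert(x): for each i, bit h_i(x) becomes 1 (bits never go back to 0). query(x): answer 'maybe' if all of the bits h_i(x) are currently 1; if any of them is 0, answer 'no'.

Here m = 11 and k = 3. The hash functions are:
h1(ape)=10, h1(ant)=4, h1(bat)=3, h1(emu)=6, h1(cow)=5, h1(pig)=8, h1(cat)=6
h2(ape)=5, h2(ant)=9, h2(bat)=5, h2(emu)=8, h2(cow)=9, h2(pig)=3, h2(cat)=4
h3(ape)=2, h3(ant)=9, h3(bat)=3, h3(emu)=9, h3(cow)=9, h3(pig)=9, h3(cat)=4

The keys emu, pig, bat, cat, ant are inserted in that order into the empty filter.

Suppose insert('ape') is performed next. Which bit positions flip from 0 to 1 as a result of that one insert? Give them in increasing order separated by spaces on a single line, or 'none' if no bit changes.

Start: bits=00000000000
After insert 'emu': sets bits 6 8 9 -> bits=00000010110
After insert 'pig': sets bits 3 8 9 -> bits=00010010110
After insert 'bat': sets bits 3 5 -> bits=00010110110
After insert 'cat': sets bits 4 6 -> bits=00011110110
After insert 'ant': sets bits 4 9 -> bits=00011110110
insert 'ape' would touch bits 2 5 10; currently bit2=0, bit5=1, bit10=0
Bits that are 0 among those (would change 0->1): 2 10

Answer: 2 10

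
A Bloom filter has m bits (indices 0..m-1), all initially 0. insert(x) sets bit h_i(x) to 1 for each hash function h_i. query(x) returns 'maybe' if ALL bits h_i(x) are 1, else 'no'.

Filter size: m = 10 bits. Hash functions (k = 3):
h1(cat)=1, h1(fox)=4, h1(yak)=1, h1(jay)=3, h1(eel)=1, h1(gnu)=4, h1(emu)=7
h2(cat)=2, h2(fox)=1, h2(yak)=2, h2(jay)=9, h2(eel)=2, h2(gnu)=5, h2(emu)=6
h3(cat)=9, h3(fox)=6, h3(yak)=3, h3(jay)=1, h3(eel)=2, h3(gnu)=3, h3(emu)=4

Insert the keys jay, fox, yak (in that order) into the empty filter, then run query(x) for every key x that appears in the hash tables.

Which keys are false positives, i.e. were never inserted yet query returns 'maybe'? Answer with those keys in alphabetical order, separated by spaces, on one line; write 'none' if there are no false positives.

Answer: cat eel

Derivation:
Start: bits=0000000000
After insert 'jay': sets bits 1 3 9 -> bits=0101000001
After insert 'fox': sets bits 1 4 6 -> bits=0101101001
After insert 'yak': sets bits 1 2 3 -> bits=0111101001
Not inserted: cat eel emu gnu — query each against bits=0111101001:
query cat: checks bit1=1, bit2=1, bit9=1 (all 1) -> maybe => FALSE POSITIVE
query eel: checks bit1=1, bit2=1 (all 1) -> maybe => FALSE POSITIVE
query emu: checks bit4=1, bit6=1, bit7=0 (has a 0) -> no => not a false positive
query gnu: checks bit3=1, bit4=1, bit5=0 (has a 0) -> no => not a false positive
False positives (alphabetical): cat eel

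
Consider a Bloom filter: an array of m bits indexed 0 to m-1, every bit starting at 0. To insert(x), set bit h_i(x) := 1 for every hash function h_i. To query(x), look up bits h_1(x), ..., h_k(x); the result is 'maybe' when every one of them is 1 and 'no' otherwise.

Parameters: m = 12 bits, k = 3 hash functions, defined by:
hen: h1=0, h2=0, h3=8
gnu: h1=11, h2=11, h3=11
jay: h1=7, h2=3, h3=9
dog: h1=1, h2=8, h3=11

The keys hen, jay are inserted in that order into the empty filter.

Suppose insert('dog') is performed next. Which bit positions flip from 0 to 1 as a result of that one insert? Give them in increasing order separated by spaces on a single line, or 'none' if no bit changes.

Answer: 1 11

Derivation:
Start: bits=000000000000
After insert 'hen': sets bits 0 8 -> bits=100000001000
After insert 'jay': sets bits 3 7 9 -> bits=100100011100
insert 'dog' would touch bits 1 8 11; currently bit1=0, bit8=1, bit11=0
Bits that are 0 among those (would change 0->1): 1 11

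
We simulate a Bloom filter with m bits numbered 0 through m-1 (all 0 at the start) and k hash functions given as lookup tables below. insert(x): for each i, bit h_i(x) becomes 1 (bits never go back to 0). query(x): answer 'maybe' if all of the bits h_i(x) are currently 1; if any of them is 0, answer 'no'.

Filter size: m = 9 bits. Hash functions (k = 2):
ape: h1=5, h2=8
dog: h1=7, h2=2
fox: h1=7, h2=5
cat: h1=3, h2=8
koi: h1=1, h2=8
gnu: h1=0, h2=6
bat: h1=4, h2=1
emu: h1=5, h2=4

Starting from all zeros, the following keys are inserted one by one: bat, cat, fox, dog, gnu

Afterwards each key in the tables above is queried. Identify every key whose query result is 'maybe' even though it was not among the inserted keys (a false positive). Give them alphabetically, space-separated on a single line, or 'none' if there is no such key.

Start: bits=000000000
After insert 'bat': sets bits 1 4 -> bits=010010000
After insert 'cat': sets bits 3 8 -> bits=010110001
After insert 'fox': sets bits 5 7 -> bits=010111011
After insert 'dog': sets bits 2 7 -> bits=011111011
After insert 'gnu': sets bits 0 6 -> bits=111111111
Not inserted: ape emu koi — query each against bits=111111111:
query ape: checks bit5=1, bit8=1 (all 1) -> maybe => FALSE POSITIVE
query emu: checks bit4=1, bit5=1 (all 1) -> maybe => FALSE POSITIVE
query koi: checks bit1=1, bit8=1 (all 1) -> maybe => FALSE POSITIVE
False positives (alphabetical): ape emu koi

Answer: ape emu koi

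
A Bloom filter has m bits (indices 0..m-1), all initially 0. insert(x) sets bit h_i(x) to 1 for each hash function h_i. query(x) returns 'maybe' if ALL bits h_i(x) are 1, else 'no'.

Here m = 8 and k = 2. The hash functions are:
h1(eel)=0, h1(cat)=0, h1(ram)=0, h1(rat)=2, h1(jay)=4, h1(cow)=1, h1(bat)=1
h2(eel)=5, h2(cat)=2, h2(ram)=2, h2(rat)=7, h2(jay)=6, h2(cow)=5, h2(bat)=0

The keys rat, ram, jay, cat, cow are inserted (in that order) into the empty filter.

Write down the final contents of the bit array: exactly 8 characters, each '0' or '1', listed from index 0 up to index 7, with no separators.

Answer: 11101111

Derivation:
Start: bits=00000000
After insert 'rat': sets bits 2 7 -> bits=00100001
After insert 'ram': sets bits 0 2 -> bits=10100001
After insert 'jay': sets bits 4 6 -> bits=10101011
After insert 'cat': sets bits 0 2 -> bits=10101011
After insert 'cow': sets bits 1 5 -> bits=11101111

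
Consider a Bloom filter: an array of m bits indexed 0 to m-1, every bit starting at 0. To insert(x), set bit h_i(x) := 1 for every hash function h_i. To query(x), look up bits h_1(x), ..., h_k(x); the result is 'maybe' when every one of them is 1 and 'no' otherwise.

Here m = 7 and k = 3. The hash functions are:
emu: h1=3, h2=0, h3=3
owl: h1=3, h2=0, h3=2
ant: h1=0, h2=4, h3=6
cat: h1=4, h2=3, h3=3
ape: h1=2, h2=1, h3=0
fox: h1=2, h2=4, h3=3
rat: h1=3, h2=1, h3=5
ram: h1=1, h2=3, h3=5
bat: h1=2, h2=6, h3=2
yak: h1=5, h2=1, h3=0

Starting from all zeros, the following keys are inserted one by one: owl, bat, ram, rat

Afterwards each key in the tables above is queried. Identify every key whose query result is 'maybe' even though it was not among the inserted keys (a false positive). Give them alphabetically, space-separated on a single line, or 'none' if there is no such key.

Start: bits=0000000
After insert 'owl': sets bits 0 2 3 -> bits=1011000
After insert 'bat': sets bits 2 6 -> bits=1011001
After insert 'ram': sets bits 1 3 5 -> bits=1111011
After insert 'rat': sets bits 1 3 5 -> bits=1111011
Not inserted: ant ape cat emu fox yak — query each against bits=1111011:
query ant: checks bit0=1, bit4=0, bit6=1 (has a 0) -> no => not a false positive
query ape: checks bit0=1, bit1=1, bit2=1 (all 1) -> maybe => FALSE POSITIVE
query cat: checks bit3=1, bit4=0 (has a 0) -> no => not a false positive
query emu: checks bit0=1, bit3=1 (all 1) -> maybe => FALSE POSITIVE
query fox: checks bit2=1, bit3=1, bit4=0 (has a 0) -> no => not a false positive
query yak: checks bit0=1, bit1=1, bit5=1 (all 1) -> maybe => FALSE POSITIVE
False positives (alphabetical): ape emu yak

Answer: ape emu yak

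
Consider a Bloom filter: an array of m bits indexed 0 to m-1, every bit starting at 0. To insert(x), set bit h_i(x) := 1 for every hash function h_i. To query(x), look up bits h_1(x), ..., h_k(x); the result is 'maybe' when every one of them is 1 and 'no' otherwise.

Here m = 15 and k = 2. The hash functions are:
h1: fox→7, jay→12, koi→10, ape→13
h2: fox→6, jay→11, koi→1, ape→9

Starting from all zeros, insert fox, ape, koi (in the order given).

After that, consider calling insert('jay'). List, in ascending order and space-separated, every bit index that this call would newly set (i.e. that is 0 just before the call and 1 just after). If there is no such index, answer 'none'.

Start: bits=000000000000000
After insert 'fox': sets bits 6 7 -> bits=000000110000000
After insert 'ape': sets bits 9 13 -> bits=000000110100010
After insert 'koi': sets bits 1 10 -> bits=010000110110010
insert 'jay' would touch bits 11 12; currently bit11=0, bit12=0
Bits that are 0 among those (would change 0->1): 11 12

Answer: 11 12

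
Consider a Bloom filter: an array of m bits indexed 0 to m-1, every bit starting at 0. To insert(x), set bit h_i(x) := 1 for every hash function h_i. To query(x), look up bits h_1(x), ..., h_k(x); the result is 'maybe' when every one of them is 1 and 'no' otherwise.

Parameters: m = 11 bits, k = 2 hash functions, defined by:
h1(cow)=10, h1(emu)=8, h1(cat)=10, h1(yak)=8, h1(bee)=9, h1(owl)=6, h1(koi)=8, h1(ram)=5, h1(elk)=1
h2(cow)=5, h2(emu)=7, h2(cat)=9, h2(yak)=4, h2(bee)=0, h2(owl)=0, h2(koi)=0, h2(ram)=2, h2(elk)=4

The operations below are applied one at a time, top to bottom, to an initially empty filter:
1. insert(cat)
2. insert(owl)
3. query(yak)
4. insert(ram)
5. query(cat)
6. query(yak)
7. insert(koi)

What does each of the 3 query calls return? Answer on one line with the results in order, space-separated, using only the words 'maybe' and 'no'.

Start: bits=00000000000
Op 1: insert cat -> sets bits 9 10 -> bits=00000000011
Op 2: insert owl -> sets bits 0 6 -> bits=10000010011
Op 3: query yak -> checks bit4=0, bit8=0 (has a 0) -> no
Op 4: insert ram -> sets bits 2 5 -> bits=10100110011
Op 5: query cat -> checks bit9=1, bit10=1 (all 1) -> maybe
Op 6: query yak -> checks bit4=0, bit8=0 (has a 0) -> no
Op 7: insert koi -> sets bits 0 8 -> bits=10100110111
Query results in order: no maybe no

Answer: no maybe no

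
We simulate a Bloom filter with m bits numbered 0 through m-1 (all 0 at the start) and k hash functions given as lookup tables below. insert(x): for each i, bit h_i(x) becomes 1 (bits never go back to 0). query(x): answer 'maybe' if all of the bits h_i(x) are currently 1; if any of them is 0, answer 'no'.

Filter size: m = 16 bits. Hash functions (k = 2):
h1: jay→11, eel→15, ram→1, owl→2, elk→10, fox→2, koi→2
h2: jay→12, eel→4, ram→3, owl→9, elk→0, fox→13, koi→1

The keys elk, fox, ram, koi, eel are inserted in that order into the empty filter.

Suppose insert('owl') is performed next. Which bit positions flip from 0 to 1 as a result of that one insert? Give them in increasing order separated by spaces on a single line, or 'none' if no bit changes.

Start: bits=0000000000000000
After insert 'elk': sets bits 0 10 -> bits=1000000000100000
After insert 'fox': sets bits 2 13 -> bits=1010000000100100
After insert 'ram': sets bits 1 3 -> bits=1111000000100100
After insert 'koi': sets bits 1 2 -> bits=1111000000100100
After insert 'eel': sets bits 4 15 -> bits=1111100000100101
insert 'owl' would touch bits 2 9; currently bit2=1, bit9=0
Bits that are 0 among those (would change 0->1): 9

Answer: 9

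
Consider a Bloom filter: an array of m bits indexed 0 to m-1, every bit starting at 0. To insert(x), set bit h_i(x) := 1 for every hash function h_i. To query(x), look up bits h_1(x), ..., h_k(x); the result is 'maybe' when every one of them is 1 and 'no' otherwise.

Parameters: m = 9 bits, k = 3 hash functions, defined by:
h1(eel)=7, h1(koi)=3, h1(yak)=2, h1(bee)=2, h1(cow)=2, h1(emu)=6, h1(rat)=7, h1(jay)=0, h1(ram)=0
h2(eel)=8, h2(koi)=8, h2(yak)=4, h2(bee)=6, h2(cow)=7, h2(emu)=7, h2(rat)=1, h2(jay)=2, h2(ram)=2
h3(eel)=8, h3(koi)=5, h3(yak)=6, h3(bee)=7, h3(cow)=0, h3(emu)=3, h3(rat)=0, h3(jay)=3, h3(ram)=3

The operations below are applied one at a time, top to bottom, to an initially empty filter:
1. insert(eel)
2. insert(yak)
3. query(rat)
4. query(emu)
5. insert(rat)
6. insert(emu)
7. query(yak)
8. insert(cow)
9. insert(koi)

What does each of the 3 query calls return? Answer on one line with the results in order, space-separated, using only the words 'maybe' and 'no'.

Answer: no no maybe

Derivation:
Start: bits=000000000
Op 1: insert eel -> sets bits 7 8 -> bits=000000011
Op 2: insert yak -> sets bits 2 4 6 -> bits=001010111
Op 3: query rat -> checks bit0=0, bit1=0, bit7=1 (has a 0) -> no
Op 4: query emu -> checks bit3=0, bit6=1, bit7=1 (has a 0) -> no
Op 5: insert rat -> sets bits 0 1 7 -> bits=111010111
Op 6: insert emu -> sets bits 3 6 7 -> bits=111110111
Op 7: query yak -> checks bit2=1, bit4=1, bit6=1 (all 1) -> maybe
Op 8: insert cow -> sets bits 0 2 7 -> bits=111110111
Op 9: insert koi -> sets bits 3 5 8 -> bits=111111111
Query results in order: no no maybe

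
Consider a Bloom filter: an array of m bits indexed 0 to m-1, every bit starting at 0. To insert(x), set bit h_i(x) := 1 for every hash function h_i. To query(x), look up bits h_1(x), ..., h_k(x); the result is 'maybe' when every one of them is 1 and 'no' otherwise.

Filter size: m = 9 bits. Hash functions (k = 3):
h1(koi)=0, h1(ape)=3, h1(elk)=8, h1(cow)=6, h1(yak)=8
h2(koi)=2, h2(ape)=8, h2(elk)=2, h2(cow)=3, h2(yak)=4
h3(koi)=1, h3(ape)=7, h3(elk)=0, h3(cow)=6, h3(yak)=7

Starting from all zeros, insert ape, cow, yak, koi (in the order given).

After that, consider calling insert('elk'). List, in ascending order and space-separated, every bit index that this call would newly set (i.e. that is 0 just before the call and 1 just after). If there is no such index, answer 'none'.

Start: bits=000000000
After insert 'ape': sets bits 3 7 8 -> bits=000100011
After insert 'cow': sets bits 3 6 -> bits=000100111
After insert 'yak': sets bits 4 7 8 -> bits=000110111
After insert 'koi': sets bits 0 1 2 -> bits=111110111
insert 'elk' would touch bits 0 2 8; currently bit0=1, bit2=1, bit8=1
Bits that are 0 among those (would change 0->1): none

Answer: none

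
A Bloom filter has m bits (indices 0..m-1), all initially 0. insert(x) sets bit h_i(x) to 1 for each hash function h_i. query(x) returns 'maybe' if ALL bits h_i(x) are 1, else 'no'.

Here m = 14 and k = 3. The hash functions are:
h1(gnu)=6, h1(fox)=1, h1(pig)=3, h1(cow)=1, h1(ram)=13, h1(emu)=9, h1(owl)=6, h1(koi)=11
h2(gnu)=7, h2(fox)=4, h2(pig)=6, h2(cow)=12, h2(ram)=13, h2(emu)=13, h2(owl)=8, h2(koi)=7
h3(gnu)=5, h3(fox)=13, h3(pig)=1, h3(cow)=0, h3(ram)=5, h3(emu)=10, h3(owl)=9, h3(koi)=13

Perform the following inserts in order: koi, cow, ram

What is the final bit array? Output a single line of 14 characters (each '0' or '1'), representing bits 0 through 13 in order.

Start: bits=00000000000000
After insert 'koi': sets bits 7 11 13 -> bits=00000001000101
After insert 'cow': sets bits 0 1 12 -> bits=11000001000111
After insert 'ram': sets bits 5 13 -> bits=11000101000111

Answer: 11000101000111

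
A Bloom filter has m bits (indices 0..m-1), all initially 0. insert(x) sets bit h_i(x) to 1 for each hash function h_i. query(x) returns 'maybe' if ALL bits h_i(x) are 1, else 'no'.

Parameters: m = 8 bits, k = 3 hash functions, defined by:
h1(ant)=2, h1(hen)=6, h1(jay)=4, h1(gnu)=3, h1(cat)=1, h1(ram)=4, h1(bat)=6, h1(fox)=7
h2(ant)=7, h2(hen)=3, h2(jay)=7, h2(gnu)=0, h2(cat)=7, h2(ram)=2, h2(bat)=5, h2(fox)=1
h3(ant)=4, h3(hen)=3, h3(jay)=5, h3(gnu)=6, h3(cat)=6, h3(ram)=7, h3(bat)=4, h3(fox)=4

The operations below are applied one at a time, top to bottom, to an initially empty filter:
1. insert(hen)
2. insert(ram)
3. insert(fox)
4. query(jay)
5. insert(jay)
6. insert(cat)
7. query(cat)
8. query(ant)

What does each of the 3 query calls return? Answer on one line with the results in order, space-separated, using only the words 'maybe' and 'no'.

Start: bits=00000000
Op 1: insert hen -> sets bits 3 6 -> bits=00010010
Op 2: insert ram -> sets bits 2 4 7 -> bits=00111011
Op 3: insert fox -> sets bits 1 4 7 -> bits=01111011
Op 4: query jay -> checks bit4=1, bit5=0, bit7=1 (has a 0) -> no
Op 5: insert jay -> sets bits 4 5 7 -> bits=01111111
Op 6: insert cat -> sets bits 1 6 7 -> bits=01111111
Op 7: query cat -> checks bit1=1, bit6=1, bit7=1 (all 1) -> maybe
Op 8: query ant -> checks bit2=1, bit4=1, bit7=1 (all 1) -> maybe
Query results in order: no maybe maybe

Answer: no maybe maybe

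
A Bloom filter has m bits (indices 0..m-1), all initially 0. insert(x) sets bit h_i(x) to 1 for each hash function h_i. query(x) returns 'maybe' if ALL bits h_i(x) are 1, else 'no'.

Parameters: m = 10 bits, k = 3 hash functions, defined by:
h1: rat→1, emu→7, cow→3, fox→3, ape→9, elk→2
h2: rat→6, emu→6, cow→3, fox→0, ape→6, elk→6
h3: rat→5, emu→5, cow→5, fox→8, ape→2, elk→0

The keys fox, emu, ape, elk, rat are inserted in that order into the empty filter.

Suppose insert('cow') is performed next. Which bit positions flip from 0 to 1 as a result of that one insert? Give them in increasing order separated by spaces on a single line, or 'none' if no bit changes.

Start: bits=0000000000
After insert 'fox': sets bits 0 3 8 -> bits=1001000010
After insert 'emu': sets bits 5 6 7 -> bits=1001011110
After insert 'ape': sets bits 2 6 9 -> bits=1011011111
After insert 'elk': sets bits 0 2 6 -> bits=1011011111
After insert 'rat': sets bits 1 5 6 -> bits=1111011111
insert 'cow' would touch bits 3 5; currently bit3=1, bit5=1
Bits that are 0 among those (would change 0->1): none

Answer: none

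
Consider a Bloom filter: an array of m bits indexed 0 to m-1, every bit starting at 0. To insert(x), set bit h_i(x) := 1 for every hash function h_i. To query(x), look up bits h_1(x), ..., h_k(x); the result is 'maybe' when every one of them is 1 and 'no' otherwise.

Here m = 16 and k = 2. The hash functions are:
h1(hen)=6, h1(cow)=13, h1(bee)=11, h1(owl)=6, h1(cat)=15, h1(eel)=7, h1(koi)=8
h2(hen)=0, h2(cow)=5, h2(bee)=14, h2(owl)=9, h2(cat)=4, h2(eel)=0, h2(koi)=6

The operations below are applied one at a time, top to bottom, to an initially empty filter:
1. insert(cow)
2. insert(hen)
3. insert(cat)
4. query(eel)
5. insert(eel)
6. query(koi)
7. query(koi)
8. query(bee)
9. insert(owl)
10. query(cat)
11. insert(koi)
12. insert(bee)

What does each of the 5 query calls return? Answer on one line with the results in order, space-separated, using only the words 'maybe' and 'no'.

Start: bits=0000000000000000
Op 1: insert cow -> sets bits 5 13 -> bits=0000010000000100
Op 2: insert hen -> sets bits 0 6 -> bits=1000011000000100
Op 3: insert cat -> sets bits 4 15 -> bits=1000111000000101
Op 4: query eel -> checks bit0=1, bit7=0 (has a 0) -> no
Op 5: insert eel -> sets bits 0 7 -> bits=1000111100000101
Op 6: query koi -> checks bit6=1, bit8=0 (has a 0) -> no
Op 7: query koi -> checks bit6=1, bit8=0 (has a 0) -> no
Op 8: query bee -> checks bit11=0, bit14=0 (has a 0) -> no
Op 9: insert owl -> sets bits 6 9 -> bits=1000111101000101
Op 10: query cat -> checks bit4=1, bit15=1 (all 1) -> maybe
Op 11: insert koi -> sets bits 6 8 -> bits=1000111111000101
Op 12: insert bee -> sets bits 11 14 -> bits=1000111111010111
Query results in order: no no no no maybe

Answer: no no no no maybe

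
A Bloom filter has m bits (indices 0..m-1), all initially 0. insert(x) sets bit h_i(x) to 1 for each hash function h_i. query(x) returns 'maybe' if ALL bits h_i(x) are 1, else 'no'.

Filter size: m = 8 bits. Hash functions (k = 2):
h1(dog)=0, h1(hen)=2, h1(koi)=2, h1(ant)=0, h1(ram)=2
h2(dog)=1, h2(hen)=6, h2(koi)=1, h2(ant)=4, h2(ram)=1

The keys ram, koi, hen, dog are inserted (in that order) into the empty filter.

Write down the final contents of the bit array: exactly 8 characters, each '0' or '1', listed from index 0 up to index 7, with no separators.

Start: bits=00000000
After insert 'ram': sets bits 1 2 -> bits=01100000
After insert 'koi': sets bits 1 2 -> bits=01100000
After insert 'hen': sets bits 2 6 -> bits=01100010
After insert 'dog': sets bits 0 1 -> bits=11100010

Answer: 11100010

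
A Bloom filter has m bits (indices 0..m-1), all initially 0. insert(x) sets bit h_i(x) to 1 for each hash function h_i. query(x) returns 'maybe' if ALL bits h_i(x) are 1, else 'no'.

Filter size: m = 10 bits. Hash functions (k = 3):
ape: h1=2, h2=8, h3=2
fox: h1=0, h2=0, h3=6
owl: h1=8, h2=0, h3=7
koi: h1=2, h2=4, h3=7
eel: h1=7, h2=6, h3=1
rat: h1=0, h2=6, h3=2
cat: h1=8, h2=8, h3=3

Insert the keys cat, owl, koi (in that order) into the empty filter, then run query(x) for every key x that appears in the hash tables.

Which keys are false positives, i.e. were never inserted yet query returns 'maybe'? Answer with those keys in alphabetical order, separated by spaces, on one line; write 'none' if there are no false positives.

Answer: ape

Derivation:
Start: bits=0000000000
After insert 'cat': sets bits 3 8 -> bits=0001000010
After insert 'owl': sets bits 0 7 8 -> bits=1001000110
After insert 'koi': sets bits 2 4 7 -> bits=1011100110
Not inserted: ape eel fox rat — query each against bits=1011100110:
query ape: checks bit2=1, bit8=1 (all 1) -> maybe => FALSE POSITIVE
query eel: checks bit1=0, bit6=0, bit7=1 (has a 0) -> no => not a false positive
query fox: checks bit0=1, bit6=0 (has a 0) -> no => not a false positive
query rat: checks bit0=1, bit2=1, bit6=0 (has a 0) -> no => not a false positive
False positives (alphabetical): ape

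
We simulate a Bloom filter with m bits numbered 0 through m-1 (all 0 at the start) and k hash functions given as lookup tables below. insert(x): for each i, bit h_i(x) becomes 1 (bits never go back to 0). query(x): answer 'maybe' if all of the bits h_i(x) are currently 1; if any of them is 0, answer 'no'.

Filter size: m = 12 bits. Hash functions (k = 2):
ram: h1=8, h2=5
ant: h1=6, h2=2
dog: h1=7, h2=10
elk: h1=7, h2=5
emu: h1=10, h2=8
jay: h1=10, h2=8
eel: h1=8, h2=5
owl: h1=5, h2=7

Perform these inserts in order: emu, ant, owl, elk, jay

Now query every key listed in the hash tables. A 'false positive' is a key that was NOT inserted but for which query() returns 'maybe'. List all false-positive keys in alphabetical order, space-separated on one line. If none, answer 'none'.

Start: bits=000000000000
After insert 'emu': sets bits 8 10 -> bits=000000001010
After insert 'ant': sets bits 2 6 -> bits=001000101010
After insert 'owl': sets bits 5 7 -> bits=001001111010
After insert 'elk': sets bits 5 7 -> bits=001001111010
After insert 'jay': sets bits 8 10 -> bits=001001111010
Not inserted: dog eel ram — query each against bits=001001111010:
query dog: checks bit7=1, bit10=1 (all 1) -> maybe => FALSE POSITIVE
query eel: checks bit5=1, bit8=1 (all 1) -> maybe => FALSE POSITIVE
query ram: checks bit5=1, bit8=1 (all 1) -> maybe => FALSE POSITIVE
False positives (alphabetical): dog eel ram

Answer: dog eel ram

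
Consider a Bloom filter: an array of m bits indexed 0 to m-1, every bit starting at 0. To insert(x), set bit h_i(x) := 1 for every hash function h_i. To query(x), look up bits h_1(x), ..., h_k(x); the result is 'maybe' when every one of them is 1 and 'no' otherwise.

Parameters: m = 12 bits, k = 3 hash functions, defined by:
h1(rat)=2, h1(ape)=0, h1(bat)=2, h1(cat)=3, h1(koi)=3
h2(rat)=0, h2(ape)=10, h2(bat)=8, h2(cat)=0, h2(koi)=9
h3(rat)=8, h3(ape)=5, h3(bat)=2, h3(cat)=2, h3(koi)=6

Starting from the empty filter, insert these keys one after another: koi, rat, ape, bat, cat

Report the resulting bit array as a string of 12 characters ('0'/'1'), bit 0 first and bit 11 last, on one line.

Start: bits=000000000000
After insert 'koi': sets bits 3 6 9 -> bits=000100100100
After insert 'rat': sets bits 0 2 8 -> bits=101100101100
After insert 'ape': sets bits 0 5 10 -> bits=101101101110
After insert 'bat': sets bits 2 8 -> bits=101101101110
After insert 'cat': sets bits 0 2 3 -> bits=101101101110

Answer: 101101101110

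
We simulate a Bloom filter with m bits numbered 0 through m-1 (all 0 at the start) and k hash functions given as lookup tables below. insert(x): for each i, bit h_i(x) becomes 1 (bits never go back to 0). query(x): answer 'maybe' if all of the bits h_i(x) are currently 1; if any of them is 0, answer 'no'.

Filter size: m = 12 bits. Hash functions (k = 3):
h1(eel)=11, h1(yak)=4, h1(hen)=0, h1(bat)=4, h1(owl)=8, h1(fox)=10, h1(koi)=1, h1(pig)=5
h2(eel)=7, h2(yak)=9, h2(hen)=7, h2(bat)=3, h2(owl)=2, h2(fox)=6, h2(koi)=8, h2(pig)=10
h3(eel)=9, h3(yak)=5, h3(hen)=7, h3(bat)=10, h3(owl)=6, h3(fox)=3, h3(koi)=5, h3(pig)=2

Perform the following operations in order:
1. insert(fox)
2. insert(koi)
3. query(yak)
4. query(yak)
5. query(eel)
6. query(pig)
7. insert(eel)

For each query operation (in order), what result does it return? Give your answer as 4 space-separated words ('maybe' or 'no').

Answer: no no no no

Derivation:
Start: bits=000000000000
Op 1: insert fox -> sets bits 3 6 10 -> bits=000100100010
Op 2: insert koi -> sets bits 1 5 8 -> bits=010101101010
Op 3: query yak -> checks bit4=0, bit5=1, bit9=0 (has a 0) -> no
Op 4: query yak -> checks bit4=0, bit5=1, bit9=0 (has a 0) -> no
Op 5: query eel -> checks bit7=0, bit9=0, bit11=0 (has a 0) -> no
Op 6: query pig -> checks bit2=0, bit5=1, bit10=1 (has a 0) -> no
Op 7: insert eel -> sets bits 7 9 11 -> bits=010101111111
Query results in order: no no no no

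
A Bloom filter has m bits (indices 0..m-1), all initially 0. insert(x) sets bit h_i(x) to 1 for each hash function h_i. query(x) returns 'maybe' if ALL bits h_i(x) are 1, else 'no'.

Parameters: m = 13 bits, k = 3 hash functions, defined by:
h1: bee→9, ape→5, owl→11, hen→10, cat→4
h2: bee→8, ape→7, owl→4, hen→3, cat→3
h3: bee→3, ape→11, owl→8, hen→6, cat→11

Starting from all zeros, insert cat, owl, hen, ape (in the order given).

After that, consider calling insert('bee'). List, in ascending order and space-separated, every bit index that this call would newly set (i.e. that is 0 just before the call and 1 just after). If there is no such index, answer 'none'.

Answer: 9

Derivation:
Start: bits=0000000000000
After insert 'cat': sets bits 3 4 11 -> bits=0001100000010
After insert 'owl': sets bits 4 8 11 -> bits=0001100010010
After insert 'hen': sets bits 3 6 10 -> bits=0001101010110
After insert 'ape': sets bits 5 7 11 -> bits=0001111110110
insert 'bee' would touch bits 3 8 9; currently bit3=1, bit8=1, bit9=0
Bits that are 0 among those (would change 0->1): 9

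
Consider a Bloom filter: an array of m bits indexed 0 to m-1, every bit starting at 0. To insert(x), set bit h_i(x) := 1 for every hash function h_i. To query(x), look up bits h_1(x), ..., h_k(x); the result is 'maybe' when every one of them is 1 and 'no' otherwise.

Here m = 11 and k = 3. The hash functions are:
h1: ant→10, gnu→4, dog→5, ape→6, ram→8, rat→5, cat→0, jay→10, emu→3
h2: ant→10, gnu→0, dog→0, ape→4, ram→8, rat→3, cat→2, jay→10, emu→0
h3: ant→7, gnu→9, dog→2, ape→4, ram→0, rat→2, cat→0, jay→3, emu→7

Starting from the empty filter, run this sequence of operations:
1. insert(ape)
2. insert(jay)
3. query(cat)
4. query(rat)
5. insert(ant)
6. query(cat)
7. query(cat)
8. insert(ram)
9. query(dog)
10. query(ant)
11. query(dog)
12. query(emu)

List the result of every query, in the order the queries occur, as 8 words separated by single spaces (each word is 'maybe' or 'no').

Answer: no no no no no maybe no maybe

Derivation:
Start: bits=00000000000
Op 1: insert ape -> sets bits 4 6 -> bits=00001010000
Op 2: insert jay -> sets bits 3 10 -> bits=00011010001
Op 3: query cat -> checks bit0=0, bit2=0 (has a 0) -> no
Op 4: query rat -> checks bit2=0, bit3=1, bit5=0 (has a 0) -> no
Op 5: insert ant -> sets bits 7 10 -> bits=00011011001
Op 6: query cat -> checks bit0=0, bit2=0 (has a 0) -> no
Op 7: query cat -> checks bit0=0, bit2=0 (has a 0) -> no
Op 8: insert ram -> sets bits 0 8 -> bits=10011011101
Op 9: query dog -> checks bit0=1, bit2=0, bit5=0 (has a 0) -> no
Op 10: query ant -> checks bit7=1, bit10=1 (all 1) -> maybe
Op 11: query dog -> checks bit0=1, bit2=0, bit5=0 (has a 0) -> no
Op 12: query emu -> checks bit0=1, bit3=1, bit7=1 (all 1) -> maybe
Query results in order: no no no no no maybe no maybe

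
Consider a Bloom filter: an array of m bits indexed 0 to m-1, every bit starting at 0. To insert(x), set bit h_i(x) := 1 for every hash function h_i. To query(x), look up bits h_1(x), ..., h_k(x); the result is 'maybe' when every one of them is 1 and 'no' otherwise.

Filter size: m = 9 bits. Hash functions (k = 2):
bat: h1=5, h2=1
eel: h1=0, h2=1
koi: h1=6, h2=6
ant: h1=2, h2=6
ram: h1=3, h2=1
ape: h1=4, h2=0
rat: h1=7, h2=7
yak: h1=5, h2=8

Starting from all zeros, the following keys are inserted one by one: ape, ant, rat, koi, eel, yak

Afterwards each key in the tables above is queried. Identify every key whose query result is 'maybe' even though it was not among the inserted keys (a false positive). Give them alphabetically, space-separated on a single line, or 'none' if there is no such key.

Start: bits=000000000
After insert 'ape': sets bits 0 4 -> bits=100010000
After insert 'ant': sets bits 2 6 -> bits=101010100
After insert 'rat': sets bits 7 -> bits=101010110
After insert 'koi': sets bits 6 -> bits=101010110
After insert 'eel': sets bits 0 1 -> bits=111010110
After insert 'yak': sets bits 5 8 -> bits=111011111
Not inserted: bat ram — query each against bits=111011111:
query bat: checks bit1=1, bit5=1 (all 1) -> maybe => FALSE POSITIVE
query ram: checks bit1=1, bit3=0 (has a 0) -> no => not a false positive
False positives (alphabetical): bat

Answer: bat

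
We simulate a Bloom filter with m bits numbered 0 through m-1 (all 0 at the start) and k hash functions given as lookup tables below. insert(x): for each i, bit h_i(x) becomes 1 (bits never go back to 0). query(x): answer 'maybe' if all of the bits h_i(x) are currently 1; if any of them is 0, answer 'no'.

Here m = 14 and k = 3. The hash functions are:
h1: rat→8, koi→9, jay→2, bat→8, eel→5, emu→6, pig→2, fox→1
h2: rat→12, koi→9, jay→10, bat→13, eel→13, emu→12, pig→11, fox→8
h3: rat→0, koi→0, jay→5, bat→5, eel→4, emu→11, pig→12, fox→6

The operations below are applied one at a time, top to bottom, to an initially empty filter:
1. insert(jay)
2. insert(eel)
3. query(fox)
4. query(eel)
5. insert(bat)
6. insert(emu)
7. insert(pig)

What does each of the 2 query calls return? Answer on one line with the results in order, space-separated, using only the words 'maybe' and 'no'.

Answer: no maybe

Derivation:
Start: bits=00000000000000
Op 1: insert jay -> sets bits 2 5 10 -> bits=00100100001000
Op 2: insert eel -> sets bits 4 5 13 -> bits=00101100001001
Op 3: query fox -> checks bit1=0, bit6=0, bit8=0 (has a 0) -> no
Op 4: query eel -> checks bit4=1, bit5=1, bit13=1 (all 1) -> maybe
Op 5: insert bat -> sets bits 5 8 13 -> bits=00101100101001
Op 6: insert emu -> sets bits 6 11 12 -> bits=00101110101111
Op 7: insert pig -> sets bits 2 11 12 -> bits=00101110101111
Query results in order: no maybe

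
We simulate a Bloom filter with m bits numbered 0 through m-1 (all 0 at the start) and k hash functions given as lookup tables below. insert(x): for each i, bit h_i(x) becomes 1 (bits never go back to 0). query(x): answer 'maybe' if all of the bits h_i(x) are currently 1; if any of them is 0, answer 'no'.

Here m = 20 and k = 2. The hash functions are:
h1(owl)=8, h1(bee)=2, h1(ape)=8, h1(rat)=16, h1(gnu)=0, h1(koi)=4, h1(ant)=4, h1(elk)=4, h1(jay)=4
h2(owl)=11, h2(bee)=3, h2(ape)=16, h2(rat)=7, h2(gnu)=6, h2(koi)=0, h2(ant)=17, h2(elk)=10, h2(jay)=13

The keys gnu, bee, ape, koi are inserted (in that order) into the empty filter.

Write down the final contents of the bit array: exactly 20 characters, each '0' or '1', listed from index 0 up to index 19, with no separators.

Answer: 10111010100000001000

Derivation:
Start: bits=00000000000000000000
After insert 'gnu': sets bits 0 6 -> bits=10000010000000000000
After insert 'bee': sets bits 2 3 -> bits=10110010000000000000
After insert 'ape': sets bits 8 16 -> bits=10110010100000001000
After insert 'koi': sets bits 0 4 -> bits=10111010100000001000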